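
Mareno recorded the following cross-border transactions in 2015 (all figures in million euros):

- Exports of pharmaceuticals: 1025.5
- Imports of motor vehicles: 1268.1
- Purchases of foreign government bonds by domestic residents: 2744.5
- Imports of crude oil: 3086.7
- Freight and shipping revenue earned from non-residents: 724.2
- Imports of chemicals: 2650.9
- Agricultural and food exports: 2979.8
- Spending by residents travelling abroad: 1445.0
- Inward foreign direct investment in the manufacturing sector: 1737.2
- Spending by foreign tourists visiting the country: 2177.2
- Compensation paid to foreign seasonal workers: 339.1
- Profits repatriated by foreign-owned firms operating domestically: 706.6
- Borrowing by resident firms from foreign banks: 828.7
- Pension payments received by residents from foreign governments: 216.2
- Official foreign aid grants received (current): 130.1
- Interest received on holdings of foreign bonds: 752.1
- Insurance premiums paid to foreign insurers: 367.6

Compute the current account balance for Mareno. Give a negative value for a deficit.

Goods: -3086.7 + 2979.8 + 1025.5 - 2650.9 - 1268.1 = -3000.4
Services: -1445.0 + 2177.2 + 724.2 - 367.6 = 1088.8
Primary income: 752.1 - 706.6 - 339.1 = -293.6
Secondary income: 216.2 + 130.1 = 346.3
Current account = (-3000.4) + 1088.8 + (-293.6) + 346.3 = -1858.9
(Excluded from the current account — financial account: purchases of foreign government bonds by domestic residents 2744.5, inward foreign direct investment in the manufacturing sector 1737.2, borrowing by resident firms from foreign banks 828.7.)

-1858.9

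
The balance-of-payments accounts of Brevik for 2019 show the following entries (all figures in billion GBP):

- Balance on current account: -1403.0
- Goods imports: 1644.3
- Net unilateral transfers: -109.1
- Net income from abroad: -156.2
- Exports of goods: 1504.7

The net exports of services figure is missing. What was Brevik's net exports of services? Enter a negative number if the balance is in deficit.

-998.1

Current account = goods balance + services balance + net primary income + net secondary income
Sum of the known components = -404.9
Net exports of services = CA - (known components) = -1403.0 - (-404.9) = -998.1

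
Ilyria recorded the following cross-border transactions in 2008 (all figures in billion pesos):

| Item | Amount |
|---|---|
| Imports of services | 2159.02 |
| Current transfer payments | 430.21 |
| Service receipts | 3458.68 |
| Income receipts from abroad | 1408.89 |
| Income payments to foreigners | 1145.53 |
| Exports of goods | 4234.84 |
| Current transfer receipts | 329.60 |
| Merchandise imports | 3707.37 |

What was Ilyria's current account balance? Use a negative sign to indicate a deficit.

1989.88

Goods balance = 4234.84 - 3707.37 = 527.47
Services balance = 3458.68 - 2159.02 = 1299.66
Trade balance (goods + services) = 527.47 + 1299.66 = 1827.13
Net primary income = 1408.89 - 1145.53 = 263.36
Net secondary income = 329.60 - 430.21 = -100.61
Current account = 1827.13 + 263.36 + (-100.61) = 1989.88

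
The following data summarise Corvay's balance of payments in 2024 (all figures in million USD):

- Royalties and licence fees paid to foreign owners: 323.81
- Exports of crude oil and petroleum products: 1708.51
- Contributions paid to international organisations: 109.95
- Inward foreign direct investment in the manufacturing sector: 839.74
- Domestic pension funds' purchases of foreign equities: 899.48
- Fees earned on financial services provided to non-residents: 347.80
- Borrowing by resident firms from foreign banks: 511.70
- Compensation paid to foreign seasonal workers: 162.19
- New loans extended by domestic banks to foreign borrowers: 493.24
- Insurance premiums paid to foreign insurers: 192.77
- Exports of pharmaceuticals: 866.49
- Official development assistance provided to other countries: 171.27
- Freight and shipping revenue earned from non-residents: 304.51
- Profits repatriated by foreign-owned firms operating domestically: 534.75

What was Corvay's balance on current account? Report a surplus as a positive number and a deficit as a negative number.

Goods: 866.49 + 1708.51 = 2575.00
Services: 347.80 - 323.81 + 304.51 - 192.77 = 135.73
Primary income: -162.19 - 534.75 = -696.94
Secondary income: -171.27 - 109.95 = -281.22
Current account = 2575.00 + 135.73 + (-696.94) + (-281.22) = 1732.57
(Excluded from the current account — financial account: inward foreign direct investment in the manufacturing sector 839.74, domestic pension funds' purchases of foreign equities 899.48, borrowing by resident firms from foreign banks 511.70, new loans extended by domestic banks to foreign borrowers 493.24.)

1732.57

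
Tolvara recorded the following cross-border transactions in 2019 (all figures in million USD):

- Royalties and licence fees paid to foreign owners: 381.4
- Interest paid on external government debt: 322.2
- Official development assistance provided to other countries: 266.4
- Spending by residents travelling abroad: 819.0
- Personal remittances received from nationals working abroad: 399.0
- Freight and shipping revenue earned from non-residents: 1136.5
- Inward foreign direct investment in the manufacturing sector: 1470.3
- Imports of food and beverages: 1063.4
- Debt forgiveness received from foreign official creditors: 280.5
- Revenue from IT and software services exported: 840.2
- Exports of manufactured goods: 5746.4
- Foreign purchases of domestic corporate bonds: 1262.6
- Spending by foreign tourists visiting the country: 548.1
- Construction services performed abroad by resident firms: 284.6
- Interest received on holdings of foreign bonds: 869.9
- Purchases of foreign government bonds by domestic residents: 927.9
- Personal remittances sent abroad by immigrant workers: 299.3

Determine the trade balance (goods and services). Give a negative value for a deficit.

6292.0

Goods: 5746.4 - 1063.4 = 4683.0
Services: 1136.5 + 284.6 - 819.0 + 840.2 + 548.1 - 381.4 = 1609.0
Trade balance = 4683.0 + 1609.0 = 6292.0
(Excluded from the trade balance — primary income: interest paid on external government debt 322.2, interest received on holdings of foreign bonds 869.9; secondary income: official development assistance provided to other countries 266.4, personal remittances received from nationals working abroad 399.0, personal remittances sent abroad by immigrant workers 299.3; financial account: inward foreign direct investment in the manufacturing sector 1470.3, foreign purchases of domestic corporate bonds 1262.6, purchases of foreign government bonds by domestic residents 927.9; capital account: debt forgiveness received from foreign official creditors 280.5.)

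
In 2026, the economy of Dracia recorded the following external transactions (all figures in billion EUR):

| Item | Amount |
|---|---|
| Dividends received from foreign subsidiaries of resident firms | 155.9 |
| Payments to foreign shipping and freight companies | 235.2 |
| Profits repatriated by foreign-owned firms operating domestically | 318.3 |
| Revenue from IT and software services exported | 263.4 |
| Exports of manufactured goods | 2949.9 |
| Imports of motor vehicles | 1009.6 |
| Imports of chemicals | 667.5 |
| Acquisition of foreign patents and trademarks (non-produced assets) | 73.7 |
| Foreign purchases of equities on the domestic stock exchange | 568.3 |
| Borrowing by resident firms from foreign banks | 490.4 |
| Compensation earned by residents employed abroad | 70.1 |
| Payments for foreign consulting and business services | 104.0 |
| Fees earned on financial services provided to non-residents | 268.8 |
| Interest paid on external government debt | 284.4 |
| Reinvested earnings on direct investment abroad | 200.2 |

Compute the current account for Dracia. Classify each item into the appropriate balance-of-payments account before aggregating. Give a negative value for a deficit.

Goods: -1009.6 - 667.5 + 2949.9 = 1272.8
Services: -104.0 + 263.4 + 268.8 - 235.2 = 193.0
Primary income: -318.3 + 70.1 + 155.9 - 284.4 + 200.2 = -176.5
Current account = 1272.8 + 193.0 + (-176.5) = 1289.3
(Excluded from the current account — capital account: acquisition of foreign patents and trademarks (non-produced assets) 73.7; financial account: foreign purchases of equities on the domestic stock exchange 568.3, borrowing by resident firms from foreign banks 490.4.)

1289.3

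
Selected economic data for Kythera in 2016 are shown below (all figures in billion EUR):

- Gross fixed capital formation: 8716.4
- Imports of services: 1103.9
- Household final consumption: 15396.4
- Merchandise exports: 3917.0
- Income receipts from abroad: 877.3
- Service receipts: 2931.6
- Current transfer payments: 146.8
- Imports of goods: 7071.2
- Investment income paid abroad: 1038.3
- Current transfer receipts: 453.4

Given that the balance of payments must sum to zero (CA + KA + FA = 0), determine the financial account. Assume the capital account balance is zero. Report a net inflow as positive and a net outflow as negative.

Goods balance = 3917.0 - 7071.2 = -3154.2
Services balance = 2931.6 - 1103.9 = 1827.7
Trade balance (goods + services) = -3154.2 + 1827.7 = -1326.5
Net primary income = 877.3 - 1038.3 = -161.0
Net secondary income = 453.4 - 146.8 = 306.6
Current account = -1326.5 + (-161.0) + 306.6 = -1180.9
Financial account = -(-1180.9) = 1180.9

1180.9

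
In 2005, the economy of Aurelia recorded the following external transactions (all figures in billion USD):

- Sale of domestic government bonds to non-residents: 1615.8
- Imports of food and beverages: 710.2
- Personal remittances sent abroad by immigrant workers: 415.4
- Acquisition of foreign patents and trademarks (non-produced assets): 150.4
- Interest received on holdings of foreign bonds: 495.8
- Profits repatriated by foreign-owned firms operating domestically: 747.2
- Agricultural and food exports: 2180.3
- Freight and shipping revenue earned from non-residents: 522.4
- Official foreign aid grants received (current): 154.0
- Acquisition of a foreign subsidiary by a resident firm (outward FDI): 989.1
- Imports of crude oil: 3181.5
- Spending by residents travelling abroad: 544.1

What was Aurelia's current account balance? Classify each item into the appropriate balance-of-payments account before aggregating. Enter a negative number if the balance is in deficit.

-2245.9

Goods: -3181.5 - 710.2 + 2180.3 = -1711.4
Services: 522.4 - 544.1 = -21.7
Primary income: 495.8 - 747.2 = -251.4
Secondary income: -415.4 + 154.0 = -261.4
Current account = (-1711.4) + (-21.7) + (-251.4) + (-261.4) = -2245.9
(Excluded from the current account — financial account: sale of domestic government bonds to non-residents 1615.8, acquisition of a foreign subsidiary by a resident firm (outward FDI) 989.1; capital account: acquisition of foreign patents and trademarks (non-produced assets) 150.4.)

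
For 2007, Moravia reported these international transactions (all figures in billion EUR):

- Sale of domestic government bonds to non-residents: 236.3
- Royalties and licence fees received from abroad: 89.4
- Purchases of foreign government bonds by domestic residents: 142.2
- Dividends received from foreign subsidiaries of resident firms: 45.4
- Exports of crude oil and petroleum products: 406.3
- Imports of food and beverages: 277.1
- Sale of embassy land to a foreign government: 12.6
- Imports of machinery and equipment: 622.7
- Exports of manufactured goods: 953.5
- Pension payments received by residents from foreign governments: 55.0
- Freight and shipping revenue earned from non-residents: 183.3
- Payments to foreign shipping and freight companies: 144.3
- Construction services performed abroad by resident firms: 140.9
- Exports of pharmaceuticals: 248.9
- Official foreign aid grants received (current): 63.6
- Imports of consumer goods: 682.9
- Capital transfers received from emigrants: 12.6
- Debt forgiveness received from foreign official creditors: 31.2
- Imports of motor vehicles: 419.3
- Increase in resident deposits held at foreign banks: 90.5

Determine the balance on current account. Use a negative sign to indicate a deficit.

40.0

Goods: 248.9 + 953.5 + 406.3 - 419.3 - 277.1 - 622.7 - 682.9 = -393.3
Services: 183.3 - 144.3 + 89.4 + 140.9 = 269.3
Primary income: 45.4
Secondary income: 63.6 + 55.0 = 118.6
Current account = (-393.3) + 269.3 + 45.4 + 118.6 = 40.0
(Excluded from the current account — financial account: sale of domestic government bonds to non-residents 236.3, purchases of foreign government bonds by domestic residents 142.2, increase in resident deposits held at foreign banks 90.5; capital account: sale of embassy land to a foreign government 12.6, capital transfers received from emigrants 12.6, debt forgiveness received from foreign official creditors 31.2.)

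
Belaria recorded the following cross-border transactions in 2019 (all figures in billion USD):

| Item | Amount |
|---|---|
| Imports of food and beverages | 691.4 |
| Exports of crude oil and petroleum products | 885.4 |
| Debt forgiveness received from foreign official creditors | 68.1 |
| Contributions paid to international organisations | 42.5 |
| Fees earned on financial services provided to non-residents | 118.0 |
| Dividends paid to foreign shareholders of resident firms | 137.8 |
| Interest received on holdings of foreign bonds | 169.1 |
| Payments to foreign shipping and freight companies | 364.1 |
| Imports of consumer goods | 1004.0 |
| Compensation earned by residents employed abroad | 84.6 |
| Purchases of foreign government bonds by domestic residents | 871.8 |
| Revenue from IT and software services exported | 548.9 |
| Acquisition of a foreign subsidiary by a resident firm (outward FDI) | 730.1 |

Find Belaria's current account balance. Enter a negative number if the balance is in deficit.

Goods: -691.4 - 1004.0 + 885.4 = -810.0
Services: -364.1 + 548.9 + 118.0 = 302.8
Primary income: 169.1 - 137.8 + 84.6 = 115.9
Secondary income: -42.5
Current account = (-810.0) + 302.8 + 115.9 + (-42.5) = -433.8
(Excluded from the current account — capital account: debt forgiveness received from foreign official creditors 68.1; financial account: purchases of foreign government bonds by domestic residents 871.8, acquisition of a foreign subsidiary by a resident firm (outward FDI) 730.1.)

-433.8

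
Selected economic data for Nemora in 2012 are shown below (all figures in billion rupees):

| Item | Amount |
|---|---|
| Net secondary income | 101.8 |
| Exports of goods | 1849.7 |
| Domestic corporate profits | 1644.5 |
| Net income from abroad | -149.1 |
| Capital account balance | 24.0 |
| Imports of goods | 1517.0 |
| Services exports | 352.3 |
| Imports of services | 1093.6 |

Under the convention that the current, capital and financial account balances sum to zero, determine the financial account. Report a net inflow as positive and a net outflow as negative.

Goods balance = 1849.7 - 1517.0 = 332.7
Services balance = 352.3 - 1093.6 = -741.3
Trade balance (goods + services) = 332.7 + (-741.3) = -408.6
Net primary income = -149.1
Net secondary income = 101.8
Current account = -408.6 + (-149.1) + 101.8 = -455.9
Financial account = -(-455.9 + 24.0) = 431.9

431.9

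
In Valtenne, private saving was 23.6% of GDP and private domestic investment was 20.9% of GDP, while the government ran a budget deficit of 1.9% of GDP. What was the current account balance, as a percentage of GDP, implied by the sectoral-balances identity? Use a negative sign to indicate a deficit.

By the sectoral-balances identity, CA = (S_private - I) + (T - G).
Private balance = 23.6 - 20.9 = 2.7
Government balance (T - G) = -1.9
CA = 2.7 + (-1.9) = 0.8

0.8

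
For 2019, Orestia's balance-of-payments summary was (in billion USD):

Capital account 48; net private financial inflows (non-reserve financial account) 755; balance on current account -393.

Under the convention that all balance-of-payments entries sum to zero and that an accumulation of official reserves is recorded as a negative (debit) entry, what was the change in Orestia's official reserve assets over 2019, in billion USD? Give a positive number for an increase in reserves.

410

Official reserve transactions balance = -((-393) + 48 + 755) = -410
An accumulation of reserves is recorded as a debit (negative entry), so the change in the stock of reserves is the negative of that balance.
Change in official reserves = -(-410) = 410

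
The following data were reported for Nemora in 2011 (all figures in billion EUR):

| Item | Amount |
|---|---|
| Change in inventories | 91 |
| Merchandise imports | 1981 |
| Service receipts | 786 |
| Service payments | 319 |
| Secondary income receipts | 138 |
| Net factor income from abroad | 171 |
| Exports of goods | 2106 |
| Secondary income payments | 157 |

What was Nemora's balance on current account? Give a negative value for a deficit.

744

Goods balance = 2106 - 1981 = 125
Services balance = 786 - 319 = 467
Trade balance (goods + services) = 125 + 467 = 592
Net primary income = 171
Net secondary income = 138 - 157 = -19
Current account = 592 + 171 + (-19) = 744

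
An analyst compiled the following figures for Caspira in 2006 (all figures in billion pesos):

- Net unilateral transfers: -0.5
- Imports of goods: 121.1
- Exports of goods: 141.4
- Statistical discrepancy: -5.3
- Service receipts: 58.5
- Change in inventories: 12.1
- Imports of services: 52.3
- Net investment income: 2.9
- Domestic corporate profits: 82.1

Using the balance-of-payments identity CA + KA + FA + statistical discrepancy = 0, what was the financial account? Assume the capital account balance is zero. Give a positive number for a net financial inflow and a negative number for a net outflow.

-23.6

Goods balance = 141.4 - 121.1 = 20.3
Services balance = 58.5 - 52.3 = 6.2
Trade balance (goods + services) = 20.3 + 6.2 = 26.5
Net primary income = 2.9
Net secondary income = -0.5
Current account = 26.5 + 2.9 + (-0.5) = 28.9
Financial account = -(28.9 + (-5.3)) = -23.6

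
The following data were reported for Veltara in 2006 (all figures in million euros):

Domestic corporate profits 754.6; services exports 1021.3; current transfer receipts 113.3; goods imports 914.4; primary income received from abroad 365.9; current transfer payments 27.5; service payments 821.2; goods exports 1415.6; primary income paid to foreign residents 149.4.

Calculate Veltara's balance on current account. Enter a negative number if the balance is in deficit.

1003.6

Goods balance = 1415.6 - 914.4 = 501.2
Services balance = 1021.3 - 821.2 = 200.1
Trade balance (goods + services) = 501.2 + 200.1 = 701.3
Net primary income = 365.9 - 149.4 = 216.5
Net secondary income = 113.3 - 27.5 = 85.8
Current account = 701.3 + 216.5 + 85.8 = 1003.6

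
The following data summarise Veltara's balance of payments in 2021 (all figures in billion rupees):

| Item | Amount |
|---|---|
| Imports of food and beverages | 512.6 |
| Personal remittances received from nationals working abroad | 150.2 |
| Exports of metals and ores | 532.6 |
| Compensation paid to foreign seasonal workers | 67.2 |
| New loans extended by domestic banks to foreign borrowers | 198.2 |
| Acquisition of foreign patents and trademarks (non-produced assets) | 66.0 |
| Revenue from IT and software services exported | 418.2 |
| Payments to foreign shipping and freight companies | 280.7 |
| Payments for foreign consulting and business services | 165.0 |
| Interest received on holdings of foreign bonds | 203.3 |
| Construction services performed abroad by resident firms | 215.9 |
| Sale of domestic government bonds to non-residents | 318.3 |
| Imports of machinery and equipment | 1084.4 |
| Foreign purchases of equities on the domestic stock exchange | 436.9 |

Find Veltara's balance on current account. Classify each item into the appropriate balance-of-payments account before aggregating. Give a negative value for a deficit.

-589.7

Goods: 532.6 - 512.6 - 1084.4 = -1064.4
Services: 418.2 - 165.0 + 215.9 - 280.7 = 188.4
Primary income: 203.3 - 67.2 = 136.1
Secondary income: 150.2
Current account = (-1064.4) + 188.4 + 136.1 + 150.2 = -589.7
(Excluded from the current account — financial account: new loans extended by domestic banks to foreign borrowers 198.2, sale of domestic government bonds to non-residents 318.3, foreign purchases of equities on the domestic stock exchange 436.9; capital account: acquisition of foreign patents and trademarks (non-produced assets) 66.0.)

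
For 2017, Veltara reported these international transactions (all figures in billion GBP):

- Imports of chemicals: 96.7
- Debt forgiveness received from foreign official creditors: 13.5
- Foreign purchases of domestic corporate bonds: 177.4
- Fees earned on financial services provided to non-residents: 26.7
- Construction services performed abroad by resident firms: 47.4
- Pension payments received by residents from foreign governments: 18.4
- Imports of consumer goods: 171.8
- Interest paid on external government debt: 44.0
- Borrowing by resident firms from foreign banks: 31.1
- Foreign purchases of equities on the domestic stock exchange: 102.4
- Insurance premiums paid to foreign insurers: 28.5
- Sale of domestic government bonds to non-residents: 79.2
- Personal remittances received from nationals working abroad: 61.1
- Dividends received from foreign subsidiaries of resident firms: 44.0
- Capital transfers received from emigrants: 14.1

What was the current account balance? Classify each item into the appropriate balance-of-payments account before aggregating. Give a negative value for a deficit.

-143.4

Goods: -171.8 - 96.7 = -268.5
Services: 26.7 + 47.4 - 28.5 = 45.6
Primary income: -44.0 + 44.0 = 0.0
Secondary income: 61.1 + 18.4 = 79.5
Current account = (-268.5) + 45.6 + 0.0 + 79.5 = -143.4
(Excluded from the current account — capital account: debt forgiveness received from foreign official creditors 13.5, capital transfers received from emigrants 14.1; financial account: foreign purchases of domestic corporate bonds 177.4, borrowing by resident firms from foreign banks 31.1, foreign purchases of equities on the domestic stock exchange 102.4, sale of domestic government bonds to non-residents 79.2.)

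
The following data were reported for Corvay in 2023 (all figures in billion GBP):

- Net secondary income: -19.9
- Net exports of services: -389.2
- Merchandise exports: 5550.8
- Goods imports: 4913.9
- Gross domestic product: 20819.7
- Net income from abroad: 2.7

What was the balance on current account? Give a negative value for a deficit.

230.5

Goods balance = 5550.8 - 4913.9 = 636.9
Services balance = -389.2
Trade balance (goods + services) = 636.9 + (-389.2) = 247.7
Net primary income = 2.7
Net secondary income = -19.9
Current account = 247.7 + 2.7 + (-19.9) = 230.5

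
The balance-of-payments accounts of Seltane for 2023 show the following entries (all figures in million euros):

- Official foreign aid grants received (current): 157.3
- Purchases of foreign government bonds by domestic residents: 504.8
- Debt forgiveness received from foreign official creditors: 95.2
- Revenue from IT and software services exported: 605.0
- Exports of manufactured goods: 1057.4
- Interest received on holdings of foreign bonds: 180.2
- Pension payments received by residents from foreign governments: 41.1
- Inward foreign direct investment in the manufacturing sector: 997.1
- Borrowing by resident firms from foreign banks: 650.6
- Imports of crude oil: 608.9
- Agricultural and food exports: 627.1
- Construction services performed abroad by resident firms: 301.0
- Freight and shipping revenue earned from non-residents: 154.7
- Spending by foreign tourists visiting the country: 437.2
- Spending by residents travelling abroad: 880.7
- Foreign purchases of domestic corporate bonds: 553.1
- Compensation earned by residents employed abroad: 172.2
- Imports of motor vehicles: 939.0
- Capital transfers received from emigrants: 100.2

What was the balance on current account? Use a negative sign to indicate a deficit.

Goods: -608.9 + 1057.4 - 939.0 + 627.1 = 136.6
Services: 301.0 + 437.2 + 605.0 - 880.7 + 154.7 = 617.2
Primary income: 180.2 + 172.2 = 352.4
Secondary income: 157.3 + 41.1 = 198.4
Current account = 136.6 + 617.2 + 352.4 + 198.4 = 1304.6
(Excluded from the current account — financial account: purchases of foreign government bonds by domestic residents 504.8, inward foreign direct investment in the manufacturing sector 997.1, borrowing by resident firms from foreign banks 650.6, foreign purchases of domestic corporate bonds 553.1; capital account: debt forgiveness received from foreign official creditors 95.2, capital transfers received from emigrants 100.2.)

1304.6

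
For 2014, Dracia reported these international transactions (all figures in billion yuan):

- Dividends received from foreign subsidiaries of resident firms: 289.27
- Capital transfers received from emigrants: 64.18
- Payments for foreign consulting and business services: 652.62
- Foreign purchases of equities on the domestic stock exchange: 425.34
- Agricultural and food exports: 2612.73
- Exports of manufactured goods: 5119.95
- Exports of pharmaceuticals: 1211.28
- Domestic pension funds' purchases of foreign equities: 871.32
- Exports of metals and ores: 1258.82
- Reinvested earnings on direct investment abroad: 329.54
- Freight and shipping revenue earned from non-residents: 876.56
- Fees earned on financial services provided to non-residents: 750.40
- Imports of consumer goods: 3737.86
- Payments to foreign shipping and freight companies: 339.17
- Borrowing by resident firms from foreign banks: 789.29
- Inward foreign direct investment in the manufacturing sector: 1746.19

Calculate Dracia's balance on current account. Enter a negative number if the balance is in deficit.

Goods: -3737.86 + 5119.95 + 1258.82 + 1211.28 + 2612.73 = 6464.92
Services: 750.40 + 876.56 - 339.17 - 652.62 = 635.17
Primary income: 329.54 + 289.27 = 618.81
Current account = 6464.92 + 635.17 + 618.81 = 7718.90
(Excluded from the current account — capital account: capital transfers received from emigrants 64.18; financial account: foreign purchases of equities on the domestic stock exchange 425.34, domestic pension funds' purchases of foreign equities 871.32, borrowing by resident firms from foreign banks 789.29, inward foreign direct investment in the manufacturing sector 1746.19.)

7718.90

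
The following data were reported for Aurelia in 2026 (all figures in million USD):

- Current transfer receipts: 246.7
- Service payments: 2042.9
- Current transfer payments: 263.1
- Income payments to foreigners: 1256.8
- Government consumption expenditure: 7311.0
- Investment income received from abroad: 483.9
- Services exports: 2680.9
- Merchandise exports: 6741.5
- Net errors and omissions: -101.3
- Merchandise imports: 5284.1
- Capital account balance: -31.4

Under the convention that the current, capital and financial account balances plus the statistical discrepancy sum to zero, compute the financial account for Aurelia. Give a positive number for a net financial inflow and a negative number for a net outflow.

-1173.4

Goods balance = 6741.5 - 5284.1 = 1457.4
Services balance = 2680.9 - 2042.9 = 638.0
Trade balance (goods + services) = 1457.4 + 638.0 = 2095.4
Net primary income = 483.9 - 1256.8 = -772.9
Net secondary income = 246.7 - 263.1 = -16.4
Current account = 2095.4 + (-772.9) + (-16.4) = 1306.1
Financial account = -(1306.1 + (-31.4) + (-101.3)) = -1173.4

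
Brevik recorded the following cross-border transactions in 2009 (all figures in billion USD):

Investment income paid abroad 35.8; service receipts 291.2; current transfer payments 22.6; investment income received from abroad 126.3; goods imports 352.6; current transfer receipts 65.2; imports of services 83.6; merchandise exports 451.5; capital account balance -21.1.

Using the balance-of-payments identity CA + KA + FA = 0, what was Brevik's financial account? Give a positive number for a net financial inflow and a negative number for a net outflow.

Goods balance = 451.5 - 352.6 = 98.9
Services balance = 291.2 - 83.6 = 207.6
Trade balance (goods + services) = 98.9 + 207.6 = 306.5
Net primary income = 126.3 - 35.8 = 90.5
Net secondary income = 65.2 - 22.6 = 42.6
Current account = 306.5 + 90.5 + 42.6 = 439.6
Financial account = -(439.6 + (-21.1)) = -418.5

-418.5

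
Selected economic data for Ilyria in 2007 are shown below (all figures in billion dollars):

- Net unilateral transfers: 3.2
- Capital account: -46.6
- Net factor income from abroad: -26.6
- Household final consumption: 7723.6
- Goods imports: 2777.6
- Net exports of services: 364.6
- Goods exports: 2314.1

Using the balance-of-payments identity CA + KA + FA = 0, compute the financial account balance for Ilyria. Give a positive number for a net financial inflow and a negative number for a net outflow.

Goods balance = 2314.1 - 2777.6 = -463.5
Services balance = 364.6
Trade balance (goods + services) = -463.5 + 364.6 = -98.9
Net primary income = -26.6
Net secondary income = 3.2
Current account = -98.9 + (-26.6) + 3.2 = -122.3
Financial account = -(-122.3 + (-46.6)) = 168.9

168.9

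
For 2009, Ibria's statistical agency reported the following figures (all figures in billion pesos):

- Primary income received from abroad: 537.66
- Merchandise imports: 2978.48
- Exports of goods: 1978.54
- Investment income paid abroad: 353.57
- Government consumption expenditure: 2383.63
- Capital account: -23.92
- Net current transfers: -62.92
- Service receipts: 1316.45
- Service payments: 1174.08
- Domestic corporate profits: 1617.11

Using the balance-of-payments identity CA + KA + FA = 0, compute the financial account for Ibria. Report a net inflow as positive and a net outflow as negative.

Goods balance = 1978.54 - 2978.48 = -999.94
Services balance = 1316.45 - 1174.08 = 142.37
Trade balance (goods + services) = -999.94 + 142.37 = -857.57
Net primary income = 537.66 - 353.57 = 184.09
Net secondary income = -62.92
Current account = -857.57 + 184.09 + (-62.92) = -736.40
Financial account = -(-736.40 + (-23.92)) = 760.32

760.32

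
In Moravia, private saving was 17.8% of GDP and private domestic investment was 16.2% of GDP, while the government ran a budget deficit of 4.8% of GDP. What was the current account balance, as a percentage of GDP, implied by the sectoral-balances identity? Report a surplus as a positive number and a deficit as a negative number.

-3.2

By the sectoral-balances identity, CA = (S_private - I) + (T - G).
Private balance = 17.8 - 16.2 = 1.6
Government balance (T - G) = -4.8
CA = 1.6 + (-4.8) = -3.2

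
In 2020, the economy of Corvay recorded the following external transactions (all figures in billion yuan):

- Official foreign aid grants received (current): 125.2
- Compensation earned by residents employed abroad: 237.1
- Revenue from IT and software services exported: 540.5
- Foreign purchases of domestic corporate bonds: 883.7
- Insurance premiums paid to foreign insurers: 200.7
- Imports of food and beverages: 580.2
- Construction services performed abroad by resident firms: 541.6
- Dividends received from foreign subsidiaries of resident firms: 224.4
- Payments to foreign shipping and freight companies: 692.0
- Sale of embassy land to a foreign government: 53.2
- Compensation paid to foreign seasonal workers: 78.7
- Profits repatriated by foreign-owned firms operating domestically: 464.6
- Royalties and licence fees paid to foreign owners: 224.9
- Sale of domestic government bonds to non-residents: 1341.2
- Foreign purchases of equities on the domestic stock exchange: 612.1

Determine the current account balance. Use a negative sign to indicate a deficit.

Goods: -580.2
Services: 541.6 - 224.9 + 540.5 - 692.0 - 200.7 = -35.5
Primary income: -78.7 + 237.1 - 464.6 + 224.4 = -81.8
Secondary income: 125.2
Current account = (-580.2) + (-35.5) + (-81.8) + 125.2 = -572.3
(Excluded from the current account — financial account: foreign purchases of domestic corporate bonds 883.7, sale of domestic government bonds to non-residents 1341.2, foreign purchases of equities on the domestic stock exchange 612.1; capital account: sale of embassy land to a foreign government 53.2.)

-572.3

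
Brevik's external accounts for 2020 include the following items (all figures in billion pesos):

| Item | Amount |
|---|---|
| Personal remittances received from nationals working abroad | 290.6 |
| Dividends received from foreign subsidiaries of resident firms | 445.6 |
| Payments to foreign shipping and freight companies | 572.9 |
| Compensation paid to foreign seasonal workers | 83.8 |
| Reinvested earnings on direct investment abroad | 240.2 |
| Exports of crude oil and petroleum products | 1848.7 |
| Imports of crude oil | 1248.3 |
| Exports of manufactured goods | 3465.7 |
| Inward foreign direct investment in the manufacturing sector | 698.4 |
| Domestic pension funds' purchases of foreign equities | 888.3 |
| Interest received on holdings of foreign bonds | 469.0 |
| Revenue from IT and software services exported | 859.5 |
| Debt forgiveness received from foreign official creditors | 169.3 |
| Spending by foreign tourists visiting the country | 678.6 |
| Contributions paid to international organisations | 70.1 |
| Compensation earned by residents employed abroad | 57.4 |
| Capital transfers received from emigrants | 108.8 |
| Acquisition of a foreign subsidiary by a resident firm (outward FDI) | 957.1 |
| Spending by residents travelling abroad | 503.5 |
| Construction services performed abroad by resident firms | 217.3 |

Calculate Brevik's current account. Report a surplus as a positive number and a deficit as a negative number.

Goods: 3465.7 - 1248.3 + 1848.7 = 4066.1
Services: 859.5 - 503.5 + 217.3 + 678.6 - 572.9 = 679.0
Primary income: 469.0 + 240.2 - 83.8 + 445.6 + 57.4 = 1128.4
Secondary income: 290.6 - 70.1 = 220.5
Current account = 4066.1 + 679.0 + 1128.4 + 220.5 = 6094.0
(Excluded from the current account — financial account: inward foreign direct investment in the manufacturing sector 698.4, domestic pension funds' purchases of foreign equities 888.3, acquisition of a foreign subsidiary by a resident firm (outward FDI) 957.1; capital account: debt forgiveness received from foreign official creditors 169.3, capital transfers received from emigrants 108.8.)

6094.0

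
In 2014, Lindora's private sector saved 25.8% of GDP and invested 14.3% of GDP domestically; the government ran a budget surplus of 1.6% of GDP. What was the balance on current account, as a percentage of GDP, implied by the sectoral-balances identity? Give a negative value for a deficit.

By the sectoral-balances identity, CA = (S_private - I) + (T - G).
Private balance = 25.8 - 14.3 = 11.5
Government balance (T - G) = 1.6
CA = 11.5 + 1.6 = 13.1

13.1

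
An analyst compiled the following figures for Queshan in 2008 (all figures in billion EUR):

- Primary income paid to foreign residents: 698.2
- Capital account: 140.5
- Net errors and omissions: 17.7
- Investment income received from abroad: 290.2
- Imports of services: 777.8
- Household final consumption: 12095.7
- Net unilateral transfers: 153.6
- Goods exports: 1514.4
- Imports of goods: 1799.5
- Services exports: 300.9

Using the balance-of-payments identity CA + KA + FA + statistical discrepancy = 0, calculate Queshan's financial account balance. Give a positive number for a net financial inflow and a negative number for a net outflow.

858.2

Goods balance = 1514.4 - 1799.5 = -285.1
Services balance = 300.9 - 777.8 = -476.9
Trade balance (goods + services) = -285.1 + (-476.9) = -762.0
Net primary income = 290.2 - 698.2 = -408.0
Net secondary income = 153.6
Current account = -762.0 + (-408.0) + 153.6 = -1016.4
Financial account = -(-1016.4 + 140.5 + 17.7) = 858.2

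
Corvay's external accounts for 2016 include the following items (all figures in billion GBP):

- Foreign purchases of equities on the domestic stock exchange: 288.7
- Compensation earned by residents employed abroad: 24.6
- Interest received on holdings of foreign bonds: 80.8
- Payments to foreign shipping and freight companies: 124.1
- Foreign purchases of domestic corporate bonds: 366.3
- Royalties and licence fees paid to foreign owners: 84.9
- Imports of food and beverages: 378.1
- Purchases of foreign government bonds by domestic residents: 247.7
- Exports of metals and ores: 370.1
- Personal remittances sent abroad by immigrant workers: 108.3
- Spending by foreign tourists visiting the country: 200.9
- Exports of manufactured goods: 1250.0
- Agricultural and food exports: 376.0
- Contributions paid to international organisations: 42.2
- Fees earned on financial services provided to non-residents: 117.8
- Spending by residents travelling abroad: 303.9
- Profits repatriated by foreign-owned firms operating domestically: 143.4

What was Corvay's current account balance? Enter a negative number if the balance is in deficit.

1235.3

Goods: -378.1 + 376.0 + 1250.0 + 370.1 = 1618.0
Services: -124.1 - 84.9 - 303.9 + 117.8 + 200.9 = -194.2
Primary income: 80.8 - 143.4 + 24.6 = -38.0
Secondary income: -108.3 - 42.2 = -150.5
Current account = 1618.0 + (-194.2) + (-38.0) + (-150.5) = 1235.3
(Excluded from the current account — financial account: foreign purchases of equities on the domestic stock exchange 288.7, foreign purchases of domestic corporate bonds 366.3, purchases of foreign government bonds by domestic residents 247.7.)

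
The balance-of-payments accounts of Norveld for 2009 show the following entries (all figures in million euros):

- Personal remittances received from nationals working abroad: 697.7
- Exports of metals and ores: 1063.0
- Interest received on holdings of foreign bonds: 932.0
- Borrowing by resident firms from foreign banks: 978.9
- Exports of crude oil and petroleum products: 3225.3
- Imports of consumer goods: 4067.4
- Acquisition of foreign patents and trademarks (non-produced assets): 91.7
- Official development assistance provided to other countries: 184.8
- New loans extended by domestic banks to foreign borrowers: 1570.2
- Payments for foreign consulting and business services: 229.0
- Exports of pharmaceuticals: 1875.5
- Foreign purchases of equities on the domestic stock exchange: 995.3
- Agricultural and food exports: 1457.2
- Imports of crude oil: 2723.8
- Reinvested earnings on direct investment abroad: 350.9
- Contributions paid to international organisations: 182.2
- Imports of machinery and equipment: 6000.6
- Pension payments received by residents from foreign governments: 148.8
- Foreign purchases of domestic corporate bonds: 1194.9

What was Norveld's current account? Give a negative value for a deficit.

-3637.4

Goods: -6000.6 + 1063.0 + 1457.2 + 1875.5 - 4067.4 + 3225.3 - 2723.8 = -5170.8
Services: -229.0
Primary income: 932.0 + 350.9 = 1282.9
Secondary income: -182.2 + 148.8 - 184.8 + 697.7 = 479.5
Current account = (-5170.8) + (-229.0) + 1282.9 + 479.5 = -3637.4
(Excluded from the current account — financial account: borrowing by resident firms from foreign banks 978.9, new loans extended by domestic banks to foreign borrowers 1570.2, foreign purchases of equities on the domestic stock exchange 995.3, foreign purchases of domestic corporate bonds 1194.9; capital account: acquisition of foreign patents and trademarks (non-produced assets) 91.7.)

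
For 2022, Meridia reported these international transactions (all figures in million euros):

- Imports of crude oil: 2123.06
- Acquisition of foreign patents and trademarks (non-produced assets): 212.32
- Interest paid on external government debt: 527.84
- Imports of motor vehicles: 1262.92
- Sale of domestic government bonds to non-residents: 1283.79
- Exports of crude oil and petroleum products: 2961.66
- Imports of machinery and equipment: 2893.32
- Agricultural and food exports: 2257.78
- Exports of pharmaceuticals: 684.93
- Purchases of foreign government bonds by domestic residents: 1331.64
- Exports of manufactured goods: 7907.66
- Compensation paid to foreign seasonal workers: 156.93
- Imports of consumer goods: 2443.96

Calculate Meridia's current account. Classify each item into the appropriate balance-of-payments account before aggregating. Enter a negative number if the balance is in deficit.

Goods: 7907.66 - 2893.32 - 1262.92 + 2961.66 + 2257.78 + 684.93 - 2123.06 - 2443.96 = 5088.77
Primary income: -156.93 - 527.84 = -684.77
Current account = 5088.77 + (-684.77) = 4404.00
(Excluded from the current account — capital account: acquisition of foreign patents and trademarks (non-produced assets) 212.32; financial account: sale of domestic government bonds to non-residents 1283.79, purchases of foreign government bonds by domestic residents 1331.64.)

4404.00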